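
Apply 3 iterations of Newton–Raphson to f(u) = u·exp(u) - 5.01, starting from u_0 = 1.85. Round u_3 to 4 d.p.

f'(u) = (u + 1)·exp(u)
u_0 = 1.850000: f = 6.755666, f' = 18.125486 → u_1 = 1.850000 - (6.755666)/(18.125486) = 1.477284
u_1 = 1.477284: f = 1.462022, f' = 10.853051 → u_2 = 1.477284 - (1.462022)/(10.853051) = 1.342573
u_2 = 1.342573: f = 0.130553, f' = 8.969436 → u_3 = 1.342573 - (0.130553)/(8.969436) = 1.328018

1.3280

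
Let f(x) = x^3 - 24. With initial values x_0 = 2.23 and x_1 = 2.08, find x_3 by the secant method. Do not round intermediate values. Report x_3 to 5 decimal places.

f(x_0) = -12.910433, f(x_1) = -15.001088
x_2 = 2.080000 - (-15.001088)·(2.080000 - 2.230000)/(-15.001088 - (-12.910433)) = 3.156296; f(x_2) = 7.443660
x_3 = 3.156296 - (7.443660)·(3.156296 - 2.080000)/(7.443660 - (-15.001088)) = 2.799349; f(x_3) = -2.063307

2.79935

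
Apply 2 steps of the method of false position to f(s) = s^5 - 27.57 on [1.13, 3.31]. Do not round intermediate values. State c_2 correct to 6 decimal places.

1.397229

f(1.130000) = -25.727565, f(3.310000) = 369.749581
step 1: c = 1.271819, f(c) = -24.242438 < 0 → new bracket [1.271819, 3.310000]
step 2: c = 1.397229, f(c) = -22.244782 < 0 → new bracket [1.397229, 3.310000]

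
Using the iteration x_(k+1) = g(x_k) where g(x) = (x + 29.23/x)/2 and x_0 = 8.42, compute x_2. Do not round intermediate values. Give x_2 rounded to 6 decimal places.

5.430933

x_1 = g(8.420000) = 5.945748
x_2 = g(5.945748) = 5.430933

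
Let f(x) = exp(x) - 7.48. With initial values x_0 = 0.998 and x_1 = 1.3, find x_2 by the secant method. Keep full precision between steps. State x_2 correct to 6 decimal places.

Secant update: x_(k+1) = x_k − f(x_k)·(x_k − x_(k-1))/(f(x_k) − f(x_(k-1))).
f(x_0) = -4.767149, f(x_1) = -3.810703
x_2 = 1.300000 - (-3.810703)·(1.300000 - 0.998000)/(-3.810703 - (-4.767149)) = 2.503238; f(x_2) = 4.742008

2.503238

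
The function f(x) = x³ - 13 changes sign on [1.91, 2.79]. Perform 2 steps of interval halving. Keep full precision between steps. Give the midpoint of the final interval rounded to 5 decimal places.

f(1.910000) = -6.032129, f(2.790000) = 8.717639 (opposite signs)
step 1: m = 2.350000, f(m) = -0.022125 < 0 → root in [2.350000, 2.790000]
step 2: m = 2.570000, f(m) = 3.974593 > 0 → root in [2.350000, 2.570000]
Midpoint of [2.350000, 2.570000] = 2.460000

2.46000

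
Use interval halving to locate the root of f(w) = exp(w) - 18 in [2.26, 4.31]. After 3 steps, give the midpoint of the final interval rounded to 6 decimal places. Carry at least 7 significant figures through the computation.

2.900625

f(2.260000) = -8.416911, f(4.310000) = 56.440489 (opposite signs)
step 1: m = 3.285000, f(m) = 8.708984 > 0 → root in [2.260000, 3.285000]
step 2: m = 2.772500, f(m) = -2.001419 < 0 → root in [2.772500, 3.285000]
step 3: m = 3.028750, f(m) = 2.671377 > 0 → root in [2.772500, 3.028750]
Midpoint of [2.772500, 3.028750] = 2.900625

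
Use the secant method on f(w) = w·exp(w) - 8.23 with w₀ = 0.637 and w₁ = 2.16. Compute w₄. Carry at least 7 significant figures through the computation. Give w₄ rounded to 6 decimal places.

1.661823

f(w_0) = -7.025560, f(w_1) = 10.499657
w_2 = 2.160000 - (10.499657)·(2.160000 - 0.637000)/(10.499657 - (-7.025560)) = 1.247545; f(w_2) = -3.886319
w_3 = 1.247545 - (-3.886319)·(1.247545 - 2.160000)/(-3.886319 - (10.499657)) = 1.494041; f(w_3) = -1.573953
w_4 = 1.494041 - (-1.573953)·(1.494041 - 1.247545)/(-1.573953 - (-3.886319)) = 1.661823; f(w_4) = 0.525995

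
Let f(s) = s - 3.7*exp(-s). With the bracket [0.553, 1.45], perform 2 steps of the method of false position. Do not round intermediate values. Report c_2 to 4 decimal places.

f(0.553000) = -1.575320, f(1.450000) = 0.582090
step 1: c = 1.207981, f(c) = 0.102421 > 0 → new bracket [0.553000, 1.207981]
step 2: c = 1.167996, f(c) = 0.017335 > 0 → new bracket [0.553000, 1.167996]

1.1680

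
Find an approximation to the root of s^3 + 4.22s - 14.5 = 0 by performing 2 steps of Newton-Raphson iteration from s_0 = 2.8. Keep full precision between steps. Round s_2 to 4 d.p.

1.8932

f'(s) = 3s^2 + 4.22
s_0 = 2.800000: f = 19.268000, f' = 27.740000 → s_1 = 2.800000 - (19.268000)/(27.740000) = 2.105407
s_1 = 2.105407: f = 3.717543, f' = 17.518220 → s_2 = 2.105407 - (3.717543)/(17.518220) = 1.893197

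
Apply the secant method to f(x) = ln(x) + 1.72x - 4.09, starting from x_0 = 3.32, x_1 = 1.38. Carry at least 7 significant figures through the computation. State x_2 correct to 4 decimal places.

2.0218

f(x_0) = 2.820365, f(x_1) = -1.394317
x_2 = 1.380000 - (-1.394317)·(1.380000 - 3.320000)/(-1.394317 - (2.820365)) = 2.021798; f(x_2) = 0.091480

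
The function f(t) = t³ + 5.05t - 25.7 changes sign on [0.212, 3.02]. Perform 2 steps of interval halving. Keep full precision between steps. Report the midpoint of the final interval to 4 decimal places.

2.6690

f(0.212000) = -24.619872, f(3.020000) = 17.094608 (opposite signs)
step 1: m = 1.616000, f(m) = -13.319087 < 0 → root in [1.616000, 3.020000]
step 2: m = 2.318000, f(m) = -1.539199 < 0 → root in [2.318000, 3.020000]
Midpoint of [2.318000, 3.020000] = 2.669000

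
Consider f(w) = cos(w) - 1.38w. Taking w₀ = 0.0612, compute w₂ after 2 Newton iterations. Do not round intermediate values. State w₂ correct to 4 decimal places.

f'(w) = -sin(w) - 1.38
w_0 = 0.061200: f = 0.913672, f' = -1.441162 → w_1 = 0.061200 - (0.913672)/(-1.441162) = 0.695183
w_1 = 0.695183: f = -0.191416, f' = -2.020526 → w_2 = 0.695183 - (-0.191416)/(-2.020526) = 0.600447

0.6004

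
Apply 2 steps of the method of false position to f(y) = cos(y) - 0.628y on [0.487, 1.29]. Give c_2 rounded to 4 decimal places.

f(0.487000) = 0.577905, f(1.290000) = -0.532999
step 1: c = 0.904730, f(c) = 0.049728 > 0 → new bracket [0.904730, 1.290000]
step 2: c = 0.937607, f(c) = 0.002901 > 0 → new bracket [0.937607, 1.290000]

0.9376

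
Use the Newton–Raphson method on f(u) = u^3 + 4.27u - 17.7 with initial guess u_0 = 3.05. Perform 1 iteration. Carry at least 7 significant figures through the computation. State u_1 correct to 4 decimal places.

2.3136

f'(u) = 3u^2 + 4.27
u_0 = 3.050000: f = 23.696125, f' = 32.177500 → u_1 = 3.050000 - (23.696125)/(32.177500) = 2.313581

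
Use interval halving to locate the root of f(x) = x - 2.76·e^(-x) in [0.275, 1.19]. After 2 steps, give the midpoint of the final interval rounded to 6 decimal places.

1.075625

f(0.275000) = -1.821419, f(1.190000) = 0.350349 (opposite signs)
step 1: m = 0.732500, f(m) = -0.594248 < 0 → root in [0.732500, 1.190000]
step 2: m = 0.961250, f(m) = -0.094214 < 0 → root in [0.961250, 1.190000]
Midpoint of [0.961250, 1.190000] = 1.075625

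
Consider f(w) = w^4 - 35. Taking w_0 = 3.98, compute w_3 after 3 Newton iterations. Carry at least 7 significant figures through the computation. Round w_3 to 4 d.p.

2.4535

f'(w) = 4w^3
w_0 = 3.980000: f = 215.918272, f' = 252.179168 → w_1 = 3.980000 - (215.918272)/(252.179168) = 3.123790
w_1 = 3.123790: f = 60.219838, f' = 121.928595 → w_2 = 3.123790 - (60.219838)/(121.928595) = 2.629896
w_2 = 2.629896: f = 12.835932, f' = 72.757149 → w_3 = 2.629896 - (12.835932)/(72.757149) = 2.453474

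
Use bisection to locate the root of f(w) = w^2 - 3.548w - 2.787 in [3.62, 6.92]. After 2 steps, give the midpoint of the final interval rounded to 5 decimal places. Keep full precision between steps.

4.03250

f(3.620000) = -2.526360, f(6.920000) = 20.547240 (opposite signs)
step 1: m = 5.270000, f(m) = 6.287940 > 0 → root in [3.620000, 5.270000]
step 2: m = 4.445000, f(m) = 1.200165 > 0 → root in [3.620000, 4.445000]
Midpoint of [3.620000, 4.445000] = 4.032500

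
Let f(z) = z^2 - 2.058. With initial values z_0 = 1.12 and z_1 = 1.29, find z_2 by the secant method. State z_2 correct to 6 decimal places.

f(z_0) = -0.803600, f(z_1) = -0.393900
z_2 = 1.290000 - (-0.393900)·(1.290000 - 1.120000)/(-0.393900 - (-0.803600)) = 1.453444; f(z_2) = 0.054499

1.453444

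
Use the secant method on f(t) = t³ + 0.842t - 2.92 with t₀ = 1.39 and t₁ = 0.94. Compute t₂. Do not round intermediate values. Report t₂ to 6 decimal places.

Secant update: t_(k+1) = t_k − f(t_k)·(t_k − t_(k-1))/(f(t_k) − f(t_(k-1))).
f(t_0) = 0.935999, f(t_1) = -1.297936
t_2 = 0.940000 - (-1.297936)·(0.940000 - 1.390000)/(-1.297936 - (0.935999)) = 1.201454; f(t_2) = -0.174087

1.201454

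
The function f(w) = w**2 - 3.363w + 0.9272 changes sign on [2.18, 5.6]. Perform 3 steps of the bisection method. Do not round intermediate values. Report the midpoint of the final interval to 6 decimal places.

f(2.180000) = -1.651740, f(5.600000) = 13.454400 (opposite signs)
step 1: m = 3.890000, f(m) = 2.977230 > 0 → root in [2.180000, 3.890000]
step 2: m = 3.035000, f(m) = -0.068280 < 0 → root in [3.035000, 3.890000]
step 3: m = 3.462500, f(m) = 1.271719 > 0 → root in [3.035000, 3.462500]
Midpoint of [3.035000, 3.462500] = 3.248750

3.248750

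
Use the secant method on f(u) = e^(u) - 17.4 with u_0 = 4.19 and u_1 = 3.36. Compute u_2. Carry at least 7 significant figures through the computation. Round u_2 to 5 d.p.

f(u_0) = 48.622791, f(u_1) = 11.389191
u_2 = 3.360000 - (11.389191)·(3.360000 - 4.190000)/(11.389191 - (48.622791)) = 3.106116; f(u_2) = 4.934122

3.10612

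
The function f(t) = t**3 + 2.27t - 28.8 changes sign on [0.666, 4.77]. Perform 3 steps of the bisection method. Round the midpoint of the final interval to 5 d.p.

f(0.666000) = -26.992772, f(4.770000) = 90.559233 (opposite signs)
step 1: m = 2.718000, f(m) = -2.550850 < 0 → root in [2.718000, 4.770000]
step 2: m = 3.744000, f(m) = 32.180535 > 0 → root in [2.718000, 3.744000]
step 3: m = 3.231000, f(m) = 12.263945 > 0 → root in [2.718000, 3.231000]
Midpoint of [2.718000, 3.231000] = 2.974500

2.97450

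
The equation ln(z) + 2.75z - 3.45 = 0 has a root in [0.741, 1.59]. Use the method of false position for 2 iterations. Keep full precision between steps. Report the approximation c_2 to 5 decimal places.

f(0.741000) = -1.712005, f(1.590000) = 1.386234
step 1: c = 1.210135, f(c) = 0.068603 > 0 → new bracket [0.741000, 1.210135]
step 2: c = 1.192060, f(c) = 0.003849 > 0 → new bracket [0.741000, 1.192060]

1.19206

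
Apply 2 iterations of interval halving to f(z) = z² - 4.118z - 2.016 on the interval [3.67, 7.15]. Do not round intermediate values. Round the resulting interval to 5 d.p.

[4.54000, 5.41000]

f(3.670000) = -3.660160, f(7.150000) = 19.662800 (opposite signs)
step 1: m = 5.410000, f(m) = 4.973720 > 0 → root in [3.670000, 5.410000]
step 2: m = 4.540000, f(m) = -0.100120 < 0 → root in [4.540000, 5.410000]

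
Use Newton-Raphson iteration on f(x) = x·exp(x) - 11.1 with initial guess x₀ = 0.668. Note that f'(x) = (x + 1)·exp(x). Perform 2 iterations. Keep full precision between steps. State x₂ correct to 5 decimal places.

2.95314

x_0 = 0.668000: f = -9.797178, f' = 3.253155 → x_1 = 0.668000 - (-9.797178)/(3.253155) = 3.679593
x_1 = 3.679593: f = 134.723164, f' = 185.453411 → x_2 = 3.679593 - (134.723164)/(185.453411) = 2.953140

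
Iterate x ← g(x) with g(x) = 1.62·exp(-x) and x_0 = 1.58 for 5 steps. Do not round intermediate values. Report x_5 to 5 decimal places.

x_1 = g(1.580000) = 0.333680
x_2 = g(0.333680) = 1.160379
x_3 = g(1.160379) = 0.507655
x_4 = g(0.507655) = 0.975086
x_5 = g(0.975086) = 0.610999

0.61100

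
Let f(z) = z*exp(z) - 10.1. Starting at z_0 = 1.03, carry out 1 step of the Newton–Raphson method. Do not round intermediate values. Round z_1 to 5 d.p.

f'(z) = (z+1)*exp(z)
z_0 = 1.030000: f = -7.214902, f' = 5.686164 → z_1 = 1.030000 - (-7.214902)/(5.686164) = 2.298852

2.29885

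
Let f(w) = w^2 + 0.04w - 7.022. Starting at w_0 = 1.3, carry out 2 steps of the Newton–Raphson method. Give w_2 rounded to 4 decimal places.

2.6976

Newton update: w ← w − f(w)/f'(w).
f'(w) = 2w + 0.04
w_0 = 1.300000: f = -5.280000, f' = 2.640000 → w_1 = 1.300000 - (-5.280000)/(2.640000) = 3.300000
w_1 = 3.300000: f = 4.000000, f' = 6.640000 → w_2 = 3.300000 - (4.000000)/(6.640000) = 2.697590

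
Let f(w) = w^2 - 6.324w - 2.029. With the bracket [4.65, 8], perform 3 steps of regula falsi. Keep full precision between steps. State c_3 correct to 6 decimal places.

6.617620

False-position update: c = (a·f(b) − b·f(a))/(f(b) − f(a)); replace the endpoint whose sign matches f(c).
f(4.650000) = -9.813100, f(8.000000) = 11.379000
step 1: c = 6.201233, f(c) = -2.790307 < 0 → new bracket [6.201233, 8.000000]
step 2: c = 6.555457, f(c) = -0.511692 < 0 → new bracket [6.555457, 8.000000]
step 3: c = 6.617620, f(c) = -0.085933 < 0 → new bracket [6.617620, 8.000000]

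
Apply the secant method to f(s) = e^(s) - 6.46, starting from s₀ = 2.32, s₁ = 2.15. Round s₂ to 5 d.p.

Secant update: s_(k+1) = s_k − f(s_k)·(s_k − s_(k-1))/(f(s_k) − f(s_(k-1))).
f(s_0) = 3.715674, f(s_1) = 2.124858
s_2 = 2.150000 - (2.124858)·(2.150000 - 2.320000)/(2.124858 - (3.715674)) = 1.922930; f(s_2) = 0.380976

1.92293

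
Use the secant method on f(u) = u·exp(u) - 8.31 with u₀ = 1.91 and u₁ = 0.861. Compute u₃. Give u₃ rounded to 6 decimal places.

f(u_0) = 4.588400, f(u_1) = -6.273283
u_2 = 0.861000 - (-6.273283)·(0.861000 - 1.910000)/(-6.273283 - (4.588400)) = 1.466861; f(u_2) = -1.950267
u_3 = 1.466861 - (-1.950267)·(1.466861 - 0.861000)/(-1.950267 - (-6.273283)) = 1.740187; f(u_3) = 1.606299

1.740187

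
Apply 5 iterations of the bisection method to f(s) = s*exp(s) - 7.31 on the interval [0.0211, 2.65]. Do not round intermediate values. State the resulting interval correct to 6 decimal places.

[1.499856, 1.582009]

f(0.021100) = -7.288450, f(2.650000) = 30.198202 (opposite signs)
step 1: m = 1.335550, f(m) = -2.232123 < 0 → root in [1.335550, 2.650000]
step 2: m = 1.992775, f(m) = 7.308724 > 0 → root in [1.335550, 1.992775]
step 3: m = 1.664162, f(m) = 1.478855 > 0 → root in [1.335550, 1.664162]
step 4: m = 1.499856, f(m) = -0.589077 < 0 → root in [1.499856, 1.664162]
step 5: m = 1.582009, f(m) = 0.386034 > 0 → root in [1.499856, 1.582009]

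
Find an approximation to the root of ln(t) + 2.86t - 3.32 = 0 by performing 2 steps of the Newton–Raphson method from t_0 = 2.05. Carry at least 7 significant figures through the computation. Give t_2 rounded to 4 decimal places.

Newton update: t ← t − f(t)/f'(t).
f'(t) = 1/t + 2.86
t_0 = 2.050000: f = 3.260840, f' = 3.347805 → t_1 = 2.050000 - (3.260840)/(3.347805) = 1.075977
t_1 = 1.075977: f = -0.169478, f' = 3.789388 → t_2 = 1.075977 - (-0.169478)/(3.789388) = 1.120701

1.1207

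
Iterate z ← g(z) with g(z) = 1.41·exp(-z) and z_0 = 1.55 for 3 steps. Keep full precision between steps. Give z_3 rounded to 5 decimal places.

z_1 = g(1.550000) = 0.299270
z_2 = g(0.299270) = 1.045317
z_3 = g(1.045317) = 0.495728

0.49573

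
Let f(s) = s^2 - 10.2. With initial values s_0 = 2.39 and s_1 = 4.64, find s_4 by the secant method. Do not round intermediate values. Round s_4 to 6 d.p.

f(s_0) = -4.487900, f(s_1) = 11.329600
s_2 = 4.640000 - (11.329600)·(4.640000 - 2.390000)/(11.329600 - (-4.487900)) = 3.028393; f(s_2) = -1.028838
s_3 = 3.028393 - (-1.028838)·(3.028393 - 4.640000)/(-1.028838 - (11.329600)) = 3.162559; f(s_3) = -0.198223
s_4 = 3.162559 - (-0.198223)·(3.162559 - 3.028393)/(-0.198223 - (-1.028838)) = 3.194577; f(s_4) = 0.005321

3.194577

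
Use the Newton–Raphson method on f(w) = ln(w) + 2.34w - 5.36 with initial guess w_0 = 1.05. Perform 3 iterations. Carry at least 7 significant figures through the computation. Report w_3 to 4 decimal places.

1.9954

f'(w) = 1/w + 2.34
w_0 = 1.050000: f = -2.854210, f' = 3.292381 → w_1 = 1.050000 - (-2.854210)/(3.292381) = 1.916914
w_1 = 1.916914: f = -0.223706, f' = 2.861672 → w_2 = 1.916914 - (-0.223706)/(2.861672) = 1.995087
w_2 = 1.995087: f = -0.000810, f' = 2.841231 → w_3 = 1.995087 - (-0.000810)/(2.841231) = 1.995372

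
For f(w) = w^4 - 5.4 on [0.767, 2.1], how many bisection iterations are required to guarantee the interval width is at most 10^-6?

21

Initial width b − a = 2.1 − 0.767 = 1.333000.
After n steps the width is (b−a)/2^n; need (b−a)/2^n ≤ 10^-6.
So n ≥ log₂(1.333000/10^-6) = log₂(1333000.0000) ≈ 20.3462.
Hence n = 21.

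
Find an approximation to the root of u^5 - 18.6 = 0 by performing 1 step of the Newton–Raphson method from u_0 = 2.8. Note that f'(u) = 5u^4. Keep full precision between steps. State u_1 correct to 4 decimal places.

2.3005

Newton update: u ← u − f(u)/f'(u).
u_0 = 2.800000: f = 153.503680, f' = 307.328000 → u_1 = 2.800000 - (153.503680)/(307.328000) = 2.300522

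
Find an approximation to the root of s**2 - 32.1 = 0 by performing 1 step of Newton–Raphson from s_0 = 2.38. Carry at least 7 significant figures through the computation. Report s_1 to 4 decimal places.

Newton update: s ← s − f(s)/f'(s).
f'(s) = 2s
s_0 = 2.380000: f = -26.435600, f' = 4.760000 → s_1 = 2.380000 - (-26.435600)/(4.760000) = 7.933697

7.9337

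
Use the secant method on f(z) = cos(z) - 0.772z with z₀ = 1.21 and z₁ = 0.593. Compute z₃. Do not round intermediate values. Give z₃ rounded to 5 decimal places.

0.85373

Secant update: z_(k+1) = z_k − f(z_k)·(z_k − z_(k-1))/(f(z_k) − f(z_(k-1))).
f(z_0) = -0.581101, f(z_1) = 0.371472
z_2 = 0.593000 - (0.371472)·(0.593000 - 1.210000)/(0.371472 - (-0.581101)) = 0.833610; f(z_2) = 0.028661
z_3 = 0.833610 - (0.028661)·(0.833610 - 0.593000)/(0.028661 - (0.371472)) = 0.853726; f(z_3) = -0.001897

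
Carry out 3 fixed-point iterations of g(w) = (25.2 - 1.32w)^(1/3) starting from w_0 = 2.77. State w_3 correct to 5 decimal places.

2.78186

w_1 = g(2.770000) = 2.782527
w_2 = g(2.782527) = 2.781815
w_3 = g(2.781815) = 2.781856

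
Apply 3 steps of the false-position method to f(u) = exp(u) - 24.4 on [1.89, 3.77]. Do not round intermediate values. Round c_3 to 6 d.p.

f(1.890000) = -17.780631, f(3.770000) = 18.980065
step 1: c = 2.799330, f(c) = -7.966375 < 0 → new bracket [2.799330, 3.770000]
step 2: c = 3.086296, f(c) = -2.504174 < 0 → new bracket [3.086296, 3.770000]
step 3: c = 3.165988, f(c) = -0.687848 < 0 → new bracket [3.165988, 3.770000]

3.165988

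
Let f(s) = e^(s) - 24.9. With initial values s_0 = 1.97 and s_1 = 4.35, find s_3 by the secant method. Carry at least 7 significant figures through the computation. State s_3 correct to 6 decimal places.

Secant update: s_(k+1) = s_k − f(s_k)·(s_k − s_(k-1))/(f(s_k) − f(s_(k-1))).
f(s_0) = -17.729324, f(s_1) = 52.578463
s_2 = 4.350000 - (52.578463)·(4.350000 - 1.970000)/(52.578463 - (-17.729324)) = 2.570158; f(s_2) = -11.832109
s_3 = 2.570158 - (-11.832109)·(2.570158 - 4.350000)/(-11.832109 - (52.578463)) = 2.897112; f(s_3) = -6.778266

2.897112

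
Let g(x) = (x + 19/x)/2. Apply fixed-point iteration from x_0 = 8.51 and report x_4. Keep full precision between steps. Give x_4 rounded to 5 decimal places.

x_1 = g(8.510000) = 5.371334
x_2 = g(5.371334) = 4.454315
x_3 = g(4.454315) = 4.359921
x_4 = g(4.359921) = 4.358899

4.35890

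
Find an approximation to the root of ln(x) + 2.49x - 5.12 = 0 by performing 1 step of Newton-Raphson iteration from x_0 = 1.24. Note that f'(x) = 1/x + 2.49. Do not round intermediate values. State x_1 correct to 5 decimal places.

1.79129

x_0 = 1.240000: f = -1.817289, f' = 3.296452 → x_1 = 1.240000 - (-1.817289)/(3.296452) = 1.791286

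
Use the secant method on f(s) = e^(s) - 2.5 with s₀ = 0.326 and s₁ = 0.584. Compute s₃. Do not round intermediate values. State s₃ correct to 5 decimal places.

0.89657

f(s_0) = -1.114585, f(s_1) = -0.706803
s_2 = 0.584000 - (-0.706803)·(0.584000 - 0.326000)/(-0.706803 - (-1.114585)) = 1.031188; f(s_2) = 0.304397
s_3 = 1.031188 - (0.304397)·(1.031188 - 0.584000)/(0.304397 - (-0.706803)) = 0.896573; f(s_3) = -0.048811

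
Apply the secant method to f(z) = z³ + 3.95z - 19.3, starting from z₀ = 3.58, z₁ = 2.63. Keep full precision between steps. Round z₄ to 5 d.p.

2.19903

f(z_0) = 40.723712, f(z_1) = 9.279947
z_2 = 2.630000 - (9.279947)·(2.630000 - 3.580000)/(9.279947 - (40.723712)) = 2.349628; f(z_2) = 2.952745
z_3 = 2.349628 - (2.952745)·(2.349628 - 2.630000)/(2.952745 - (9.279947)) = 2.218786; f(z_3) = 0.387306
z_4 = 2.218786 - (0.387306)·(2.218786 - 2.349628)/(0.387306 - (2.952745)) = 2.199032; f(z_4) = 0.020132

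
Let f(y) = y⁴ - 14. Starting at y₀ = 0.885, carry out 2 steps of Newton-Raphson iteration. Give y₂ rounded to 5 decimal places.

Newton update: y ← y − f(y)/f'(y).
f'(y) = 4y³
y_0 = 0.885000: f = -13.386559, f' = 2.772617 → y_1 = 0.885000 - (-13.386559)/(2.772617) = 5.713132
y_1 = 5.713132: f = 1051.361628, f' = 745.903730 → y_2 = 5.713132 - (1051.361628)/(745.903730) = 4.303618

4.30362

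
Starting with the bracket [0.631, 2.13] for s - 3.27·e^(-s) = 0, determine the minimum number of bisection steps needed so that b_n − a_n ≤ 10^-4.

Initial width b − a = 2.13 − 0.631 = 1.499000.
After n steps the width is (b−a)/2^n; need (b−a)/2^n ≤ 10^-4.
So n ≥ log₂(1.499000/10^-4) = log₂(14990.0000) ≈ 13.8717.
Hence n = 14.

14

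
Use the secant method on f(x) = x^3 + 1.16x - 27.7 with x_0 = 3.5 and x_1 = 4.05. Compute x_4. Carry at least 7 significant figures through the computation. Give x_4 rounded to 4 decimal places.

f(x_0) = 19.235000, f(x_1) = 43.428125
x_2 = 4.050000 - (43.428125)·(4.050000 - 3.500000)/(43.428125 - (19.235000)) = 3.062717; f(x_2) = 4.581749
x_3 = 3.062717 - (4.581749)·(3.062717 - 4.050000)/(4.581749 - (43.428125)) = 2.946271; f(x_3) = 1.292823
x_4 = 2.946271 - (1.292823)·(2.946271 - 3.062717)/(1.292823 - (4.581749)) = 2.900498; f(x_4) = 0.066155

2.9005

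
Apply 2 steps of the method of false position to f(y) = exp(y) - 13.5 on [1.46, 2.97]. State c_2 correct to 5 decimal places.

2.56198

False-position update: c = (a·f(b) − b·f(a))/(f(b) − f(a)); replace the endpoint whose sign matches f(c).
f(1.460000) = -9.194040, f(2.970000) = 5.991920
step 1: c = 2.374200, f(c) = -2.757587 < 0 → new bracket [2.374200, 2.970000]
step 2: c = 2.561978, f(c) = -0.538564 < 0 → new bracket [2.561978, 2.970000]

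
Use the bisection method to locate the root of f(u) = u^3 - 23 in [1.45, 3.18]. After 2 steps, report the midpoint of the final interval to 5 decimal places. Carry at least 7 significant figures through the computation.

2.96375

f(1.450000) = -19.951375, f(3.180000) = 9.157432 (opposite signs)
step 1: m = 2.315000, f(m) = -10.593394 < 0 → root in [2.315000, 3.180000]
step 2: m = 2.747500, f(m) = -2.259792 < 0 → root in [2.747500, 3.180000]
Midpoint of [2.747500, 3.180000] = 2.963750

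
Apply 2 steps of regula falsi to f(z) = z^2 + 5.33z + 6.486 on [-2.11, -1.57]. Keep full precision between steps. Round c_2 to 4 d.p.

-1.8873

f(-2.110000) = -0.308200, f(-1.570000) = 0.582800
step 1: c = -1.923212, f(c) = -0.065976 < 0 → new bracket [-1.923212, -1.570000]
step 2: c = -1.887293, f(c) = -0.011397 < 0 → new bracket [-1.887293, -1.570000]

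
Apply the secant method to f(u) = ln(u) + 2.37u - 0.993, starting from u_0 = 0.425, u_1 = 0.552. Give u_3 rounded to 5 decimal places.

f(u_0) = -0.841416, f(u_1) = -0.278967
u_2 = 0.552000 - (-0.278967)·(0.552000 - 0.425000)/(-0.278967 - (-0.841416)) = 0.614990; f(u_2) = -0.021622
u_3 = 0.614990 - (-0.021622)·(0.614990 - 0.552000)/(-0.021622 - (-0.278967)) = 0.620283; f(u_3) = -0.000510

0.62028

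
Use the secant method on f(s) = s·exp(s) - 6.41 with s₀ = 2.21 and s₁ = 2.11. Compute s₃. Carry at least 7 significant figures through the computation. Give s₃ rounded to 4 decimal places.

f(s_0) = 13.735733, f(s_1) = 10.993789
s_2 = 2.110000 - (10.993789)·(2.110000 - 2.210000)/(10.993789 - (13.735733)) = 1.709051; f(s_2) = 3.030319
s_3 = 1.709051 - (3.030319)·(1.709051 - 2.110000)/(3.030319 - (10.993789)) = 1.556479; f(s_3) = 0.970975

1.5565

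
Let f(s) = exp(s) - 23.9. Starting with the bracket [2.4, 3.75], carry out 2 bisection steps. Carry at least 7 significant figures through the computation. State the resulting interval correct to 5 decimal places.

[3.07500, 3.41250]

f(2.400000) = -12.876824, f(3.750000) = 18.621082 (opposite signs)
step 1: m = 3.075000, f(m) = -2.250118 < 0 → root in [3.075000, 3.750000]
step 2: m = 3.412500, f(m) = 6.441002 > 0 → root in [3.075000, 3.412500]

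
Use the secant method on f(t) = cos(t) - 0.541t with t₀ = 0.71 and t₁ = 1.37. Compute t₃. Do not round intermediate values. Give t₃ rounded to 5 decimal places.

0.99839

Secant update: t_(k+1) = t_k − f(t_k)·(t_k − t_(k-1))/(f(t_k) − f(t_(k-1))).
f(t_0) = 0.374252, f(t_1) = -0.541720
t_2 = 1.370000 - (-0.541720)·(1.370000 - 0.710000)/(-0.541720 - (0.374252)) = 0.979666; f(t_2) = 0.027301
t_3 = 0.979666 - (0.027301)·(0.979666 - 1.370000)/(0.027301 - (-0.541720)) = 0.998394; f(t_3) = 0.001523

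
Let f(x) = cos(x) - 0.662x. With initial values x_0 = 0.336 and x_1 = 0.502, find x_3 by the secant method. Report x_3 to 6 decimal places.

0.907845

f(x_0) = 0.721649, f(x_1) = 0.544298
x_2 = 0.502000 - (0.544298)·(0.502000 - 0.336000)/(0.544298 - (0.721649)) = 1.011461; f(x_2) = -0.138964
x_3 = 1.011461 - (-0.138964)·(1.011461 - 0.502000)/(-0.138964 - (0.544298)) = 0.907845; f(x_3) = 0.014452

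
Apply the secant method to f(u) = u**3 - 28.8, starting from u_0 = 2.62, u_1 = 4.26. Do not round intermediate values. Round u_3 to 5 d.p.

f(u_0) = -10.815272, f(u_1) = 48.508776
u_2 = 4.260000 - (48.508776)·(4.260000 - 2.620000)/(48.508776 - (-10.815272)) = 2.918986; f(u_2) = -3.928846
u_3 = 2.918986 - (-3.928846)·(2.918986 - 4.260000)/(-3.928846 - (48.508776)) = 3.019460; f(u_3) = -1.271160

3.01946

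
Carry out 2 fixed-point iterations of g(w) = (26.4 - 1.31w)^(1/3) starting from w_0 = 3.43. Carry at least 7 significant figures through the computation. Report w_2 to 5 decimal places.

2.83288

w_1 = g(3.430000) = 2.798073
w_2 = g(2.798073) = 2.832883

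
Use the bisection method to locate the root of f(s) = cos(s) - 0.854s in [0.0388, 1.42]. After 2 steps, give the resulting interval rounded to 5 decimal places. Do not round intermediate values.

f(0.038800) = 0.966112, f(1.420000) = -1.062455 (opposite signs)
step 1: m = 0.729400, f(m) = 0.122667 > 0 → root in [0.729400, 1.420000]
step 2: m = 1.074700, f(m) = -0.441798 < 0 → root in [0.729400, 1.074700]

[0.72940, 1.07470]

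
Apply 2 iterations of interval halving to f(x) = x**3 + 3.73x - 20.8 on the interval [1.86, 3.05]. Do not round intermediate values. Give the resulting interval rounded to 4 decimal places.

f(1.860000) = -7.427344, f(3.050000) = 18.949125 (opposite signs)
step 1: m = 2.455000, f(m) = 3.153496 > 0 → root in [1.860000, 2.455000]
step 2: m = 2.157500, f(m) = -2.709781 < 0 → root in [2.157500, 2.455000]

[2.1575, 2.4550]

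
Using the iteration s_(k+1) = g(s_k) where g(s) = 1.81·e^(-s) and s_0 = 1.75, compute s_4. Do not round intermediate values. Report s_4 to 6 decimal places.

s_1 = g(1.750000) = 0.314531
s_2 = g(0.314531) = 1.321538
s_3 = g(1.321538) = 0.482772
s_4 = g(0.482772) = 1.116898

1.116898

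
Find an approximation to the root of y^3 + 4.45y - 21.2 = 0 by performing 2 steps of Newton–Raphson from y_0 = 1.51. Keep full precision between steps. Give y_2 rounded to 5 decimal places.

2.25890

f'(y) = 3y^2 + 4.45
y_0 = 1.510000: f = -11.037549, f' = 11.290300 → y_1 = 1.510000 - (-11.037549)/(11.290300) = 2.487613
y_1 = 2.487613: f = 5.263781, f' = 23.014662 → y_2 = 2.487613 - (5.263781)/(23.014662) = 2.258899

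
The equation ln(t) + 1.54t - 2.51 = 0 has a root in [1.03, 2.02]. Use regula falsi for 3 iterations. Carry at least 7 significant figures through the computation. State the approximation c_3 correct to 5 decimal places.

f(1.030000) = -0.894241, f(2.020000) = 1.303898
step 1: c = 1.432749, f(c) = 0.056029 > 0 → new bracket [1.030000, 1.432749]
step 2: c = 1.409003, f(c) = 0.002746 > 0 → new bracket [1.030000, 1.409003]
step 3: c = 1.407842, f(c) = 0.000135 > 0 → new bracket [1.030000, 1.407842]

1.40784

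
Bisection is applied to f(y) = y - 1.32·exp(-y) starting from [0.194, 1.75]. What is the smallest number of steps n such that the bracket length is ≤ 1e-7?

Initial width b − a = 1.75 − 0.194 = 1.556000.
After n steps the width is (b−a)/2^n; need (b−a)/2^n ≤ 1e-7.
So n ≥ log₂(1.556000/1e-7) = log₂(15560000.0000) ≈ 23.8913.
Hence n = 24.

24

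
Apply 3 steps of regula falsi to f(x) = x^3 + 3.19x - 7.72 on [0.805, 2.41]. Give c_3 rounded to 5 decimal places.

1.42279

False-position update: c = (a·f(b) − b·f(a))/(f(b) − f(a)); replace the endpoint whose sign matches f(c).
f(0.805000) = -4.630390, f(2.410000) = 13.965421
step 1: c = 1.204648, f(c) = -2.129017 < 0 → new bracket [1.204648, 2.410000]
step 2: c = 1.364095, f(c) = -0.830289 < 0 → new bracket [1.364095, 2.410000]
step 3: c = 1.422788, f(c) = -0.301119 < 0 → new bracket [1.422788, 2.410000]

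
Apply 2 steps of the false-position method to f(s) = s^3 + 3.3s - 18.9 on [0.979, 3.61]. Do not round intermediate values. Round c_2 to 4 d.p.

f(0.979000) = -14.730986, f(3.610000) = 40.058881
step 1: c = 1.686379, f(c) = -8.539095 < 0 → new bracket [1.686379, 3.610000]
step 2: c = 2.024377, f(c) = -3.923458 < 0 → new bracket [2.024377, 3.610000]

2.0244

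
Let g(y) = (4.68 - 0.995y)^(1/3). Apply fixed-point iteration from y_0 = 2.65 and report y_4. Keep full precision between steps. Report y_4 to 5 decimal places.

1.47616

y_1 = g(2.650000) = 1.268938
y_2 = g(1.268938) = 1.506256
y_3 = g(1.506256) = 1.470733
y_4 = g(1.470733) = 1.476160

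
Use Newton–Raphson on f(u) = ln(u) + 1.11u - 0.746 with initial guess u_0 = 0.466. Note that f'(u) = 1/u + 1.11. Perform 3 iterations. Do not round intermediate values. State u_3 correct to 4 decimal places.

u_0 = 0.466000: f = -0.992310, f' = 3.255923 → u_1 = 0.466000 - (-0.992310)/(3.255923) = 0.770771
u_1 = 0.770771: f = -0.150809, f' = 2.407403 → u_2 = 0.770771 - (-0.150809)/(2.407403) = 0.833415
u_2 = 0.833415: f = -0.003134, f' = 2.309883 → u_3 = 0.833415 - (-0.003134)/(2.309883) = 0.834771

0.8348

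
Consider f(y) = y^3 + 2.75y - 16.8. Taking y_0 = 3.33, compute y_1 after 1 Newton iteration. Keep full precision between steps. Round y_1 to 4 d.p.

2.5169

Newton update: y ← y − f(y)/f'(y).
f'(y) = 3y^2 + 2.75
y_0 = 3.330000: f = 29.283537, f' = 36.016700 → y_1 = 3.330000 - (29.283537)/(36.016700) = 2.516946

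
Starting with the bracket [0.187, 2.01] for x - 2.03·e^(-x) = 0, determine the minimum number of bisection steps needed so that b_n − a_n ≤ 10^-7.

Initial width b − a = 2.01 − 0.187 = 1.823000.
After n steps the width is (b−a)/2^n; need (b−a)/2^n ≤ 10^-7.
So n ≥ log₂(1.823000/10^-7) = log₂(18230000.0000) ≈ 24.1198.
Hence n = 25.

25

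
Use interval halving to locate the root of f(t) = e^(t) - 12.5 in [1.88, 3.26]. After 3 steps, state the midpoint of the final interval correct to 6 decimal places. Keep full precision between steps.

f(1.880000) = -5.946495, f(3.260000) = 13.549537 (opposite signs)
step 1: m = 2.570000, f(m) = 0.565824 > 0 → root in [1.880000, 2.570000]
step 2: m = 2.225000, f(m) = -3.246517 < 0 → root in [2.225000, 2.570000]
step 3: m = 2.397500, f(m) = -1.504347 < 0 → root in [2.397500, 2.570000]
Midpoint of [2.397500, 2.570000] = 2.483750

2.483750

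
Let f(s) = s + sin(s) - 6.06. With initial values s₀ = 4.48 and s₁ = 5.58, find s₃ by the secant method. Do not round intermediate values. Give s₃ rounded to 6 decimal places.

Secant update: s_(k+1) = s_k − f(s_k)·(s_k − s_(k-1))/(f(s_k) − f(s_(k-1))).
f(s_0) = -2.553119, f(s_1) = -1.126651
s_2 = 5.580000 - (-1.126651)·(5.580000 - 4.480000)/(-1.126651 - (-2.553119)) = 6.448800; f(s_2) = 0.553659
s_3 = 6.448800 - (0.553659)·(6.448800 - 5.580000)/(0.553659 - (-1.126651)) = 6.162532; f(s_3) = -0.017829

6.162532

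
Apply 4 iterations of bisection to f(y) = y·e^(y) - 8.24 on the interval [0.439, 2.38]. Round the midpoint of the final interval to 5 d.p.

f(0.439000) = -7.559043, f(2.380000) = 17.475669 (opposite signs)
step 1: m = 1.409500, f(m) = -2.469637 < 0 → root in [1.409500, 2.380000]
step 2: m = 1.894750, f(m) = 4.361765 > 0 → root in [1.409500, 1.894750]
step 3: m = 1.652125, f(m) = 0.380881 > 0 → root in [1.409500, 1.652125]
step 4: m = 1.530812, f(m) = -1.164691 < 0 → root in [1.530812, 1.652125]
Midpoint of [1.530812, 1.652125] = 1.591469

1.59147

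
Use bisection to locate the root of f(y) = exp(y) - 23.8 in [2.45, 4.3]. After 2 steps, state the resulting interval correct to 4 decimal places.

f(2.450000) = -12.211653, f(4.300000) = 49.899794 (opposite signs)
step 1: m = 3.375000, f(m) = 5.424284 > 0 → root in [2.450000, 3.375000]
step 2: m = 2.912500, f(m) = -5.397252 < 0 → root in [2.912500, 3.375000]

[2.9125, 3.3750]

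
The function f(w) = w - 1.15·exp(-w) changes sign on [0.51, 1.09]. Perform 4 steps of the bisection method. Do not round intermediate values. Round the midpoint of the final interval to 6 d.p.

0.636875

f(0.510000) = -0.180570, f(1.090000) = 0.703351 (opposite signs)
step 1: m = 0.800000, f(m) = 0.283272 > 0 → root in [0.510000, 0.800000]
step 2: m = 0.655000, f(m) = 0.057642 > 0 → root in [0.510000, 0.655000]
step 3: m = 0.582500, f(m) = -0.059775 < 0 → root in [0.582500, 0.655000]
step 4: m = 0.618750, f(m) = -0.000660 < 0 → root in [0.618750, 0.655000]
Midpoint of [0.618750, 0.655000] = 0.636875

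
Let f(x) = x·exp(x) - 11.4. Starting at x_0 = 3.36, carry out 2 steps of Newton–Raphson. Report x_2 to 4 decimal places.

2.1643

f'(x) = (x + 1)·exp(x)
x_0 = 3.360000: f = 85.331681, f' = 125.520872 → x_1 = 3.360000 - (85.331681)/(125.520872) = 2.680179
x_1 = 2.680179: f = 27.697677, f' = 53.685387 → x_2 = 2.680179 - (27.697677)/(53.685387) = 2.164254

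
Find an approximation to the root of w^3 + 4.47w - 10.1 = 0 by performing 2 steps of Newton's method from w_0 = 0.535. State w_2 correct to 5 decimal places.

f'(w) = 3w^2 + 4.47
w_0 = 0.535000: f = -7.555420, f' = 5.328675 → w_1 = 0.535000 - (-7.555420)/(5.328675) = 1.952880
w_1 = 1.952880: f = 6.077145, f' = 15.911216 → w_2 = 1.952880 - (6.077145)/(15.911216) = 1.570939

1.57094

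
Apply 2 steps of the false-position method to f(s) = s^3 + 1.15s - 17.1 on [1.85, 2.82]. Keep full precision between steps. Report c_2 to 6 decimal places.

False-position update: c = (a·f(b) − b·f(a))/(f(b) − f(a)); replace the endpoint whose sign matches f(c).
f(1.850000) = -8.640875, f(2.820000) = 8.568768
step 1: c = 2.337032, f(c) = -1.648200 < 0 → new bracket [2.337032, 2.820000]
step 2: c = 2.414944, f(c) = -0.238963 < 0 → new bracket [2.414944, 2.820000]

2.414944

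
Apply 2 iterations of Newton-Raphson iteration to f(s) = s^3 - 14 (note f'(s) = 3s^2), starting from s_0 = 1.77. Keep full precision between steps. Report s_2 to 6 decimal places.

Newton update: s ← s − f(s)/f'(s).
s_0 = 1.770000: f = -8.454767, f' = 9.398700 → s_1 = 1.770000 - (-8.454767)/(9.398700) = 2.669568
s_1 = 2.669568: f = 5.024919, f' = 21.379775 → s_2 = 2.669568 - (5.024919)/(21.379775) = 2.434536

2.434536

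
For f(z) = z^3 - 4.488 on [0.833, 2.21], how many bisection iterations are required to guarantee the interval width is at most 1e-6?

21

Initial width b − a = 2.21 − 0.833 = 1.377000.
After n steps the width is (b−a)/2^n; need (b−a)/2^n ≤ 1e-6.
So n ≥ log₂(1.377000/1e-6) = log₂(1377000.0000) ≈ 20.3931.
Hence n = 21.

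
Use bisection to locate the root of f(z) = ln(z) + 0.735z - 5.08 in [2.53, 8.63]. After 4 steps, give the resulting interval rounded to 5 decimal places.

f(2.530000) = -2.292231, f(8.630000) = 3.418295 (opposite signs)
step 1: m = 5.580000, f(m) = 0.740489 > 0 → root in [2.530000, 5.580000]
step 2: m = 4.055000, f(m) = -0.699624 < 0 → root in [4.055000, 5.580000]
step 3: m = 4.817500, f(m) = 0.033118 > 0 → root in [4.055000, 4.817500]
step 4: m = 4.436250, f(m) = -0.329547 < 0 → root in [4.436250, 4.817500]

[4.43625, 4.81750]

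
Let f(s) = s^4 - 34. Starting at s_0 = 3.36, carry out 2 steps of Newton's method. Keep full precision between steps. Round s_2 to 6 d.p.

f'(s) = 4s^3
s_0 = 3.360000: f = 93.455068, f' = 151.732224 → s_1 = 3.360000 - (93.455068)/(151.732224) = 2.744079
s_1 = 2.744079: f = 22.700439, f' = 82.651322 → s_2 = 2.744079 - (22.700439)/(82.651322) = 2.469426

2.469426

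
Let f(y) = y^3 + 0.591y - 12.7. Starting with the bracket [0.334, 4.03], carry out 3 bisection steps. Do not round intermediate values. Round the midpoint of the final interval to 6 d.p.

2.413000

f(0.334000) = -12.465346, f(4.030000) = 55.132557 (opposite signs)
step 1: m = 2.182000, f(m) = -1.021665 < 0 → root in [2.182000, 4.030000]
step 2: m = 3.106000, f(m) = 19.099961 > 0 → root in [2.182000, 3.106000]
step 3: m = 2.644000, f(m) = 7.346110 > 0 → root in [2.182000, 2.644000]
Midpoint of [2.182000, 2.644000] = 2.413000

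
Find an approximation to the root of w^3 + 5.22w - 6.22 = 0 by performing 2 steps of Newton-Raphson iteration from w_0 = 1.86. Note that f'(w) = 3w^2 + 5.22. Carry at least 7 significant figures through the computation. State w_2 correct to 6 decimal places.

w_0 = 1.860000: f = 9.924056, f' = 15.598800 → w_1 = 1.860000 - (9.924056)/(15.598800) = 1.223794
w_1 = 1.223794: f = 2.001043, f' = 9.713013 → w_2 = 1.223794 - (2.001043)/(9.713013) = 1.017777

1.017777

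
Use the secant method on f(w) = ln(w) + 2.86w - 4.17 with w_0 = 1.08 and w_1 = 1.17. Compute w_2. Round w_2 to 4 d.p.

Secant update: w_(k+1) = w_k − f(w_k)·(w_k − w_(k-1))/(f(w_k) − f(w_(k-1))).
f(w_0) = -1.004239, f(w_1) = -0.666796
w_2 = 1.170000 - (-0.666796)·(1.170000 - 1.080000)/(-0.666796 - (-1.004239)) = 1.347843; f(w_2) = -0.016665

1.3478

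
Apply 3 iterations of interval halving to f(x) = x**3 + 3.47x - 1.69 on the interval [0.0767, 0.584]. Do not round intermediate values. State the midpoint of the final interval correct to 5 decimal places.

0.48888

f(0.076700) = -1.423400, f(0.584000) = 0.535657 (opposite signs)
step 1: m = 0.330350, f(m) = -0.507634 < 0 → root in [0.330350, 0.584000]
step 2: m = 0.457175, f(m) = -0.008049 < 0 → root in [0.457175, 0.584000]
step 3: m = 0.520587, f(m) = 0.257524 > 0 → root in [0.457175, 0.520587]
Midpoint of [0.457175, 0.520587] = 0.488881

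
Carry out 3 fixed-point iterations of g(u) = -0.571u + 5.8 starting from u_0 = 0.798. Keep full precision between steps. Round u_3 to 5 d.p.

u_1 = g(0.798000) = 5.344342
u_2 = g(5.344342) = 2.748381
u_3 = g(2.748381) = 4.230675

4.23067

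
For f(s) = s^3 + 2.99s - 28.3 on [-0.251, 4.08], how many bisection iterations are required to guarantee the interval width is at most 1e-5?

Initial width b − a = 4.08 − -0.251 = 4.331000.
After n steps the width is (b−a)/2^n; need (b−a)/2^n ≤ 1e-5.
So n ≥ log₂(4.331000/1e-5) = log₂(433100.0000) ≈ 18.7243.
Hence n = 19.

19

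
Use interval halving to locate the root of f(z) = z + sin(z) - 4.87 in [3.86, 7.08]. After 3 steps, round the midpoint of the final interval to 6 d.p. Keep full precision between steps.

f(3.860000) = -1.668186, f(7.080000) = 2.925133 (opposite signs)
step 1: m = 5.470000, f(m) = -0.126480 < 0 → root in [5.470000, 7.080000]
step 2: m = 6.275000, f(m) = 1.396815 > 0 → root in [5.470000, 6.275000]
step 3: m = 5.872500, f(m) = 0.603262 > 0 → root in [5.470000, 5.872500]
Midpoint of [5.470000, 5.872500] = 5.671250

5.671250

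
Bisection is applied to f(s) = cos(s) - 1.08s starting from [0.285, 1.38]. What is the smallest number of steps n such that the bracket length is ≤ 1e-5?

Initial width b − a = 1.38 − 0.285 = 1.095000.
After n steps the width is (b−a)/2^n; need (b−a)/2^n ≤ 1e-5.
So n ≥ log₂(1.095000/1e-5) = log₂(109500.0000) ≈ 16.7406.
Hence n = 17.

17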